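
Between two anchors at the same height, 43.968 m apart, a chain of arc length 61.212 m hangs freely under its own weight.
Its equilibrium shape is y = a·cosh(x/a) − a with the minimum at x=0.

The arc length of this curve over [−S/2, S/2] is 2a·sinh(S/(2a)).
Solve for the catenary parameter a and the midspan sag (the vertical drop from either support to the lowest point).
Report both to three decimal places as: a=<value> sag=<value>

a=15.108 sag=19.024

seed: a₀ = √(S³/(24(L−S))) = √(43.968³/(24·17.244)) = 14.331130
iter 1: u=1.534003  f(a)=+2.146e+00  f'(a)=-3.023e+00  a ← 14.331130 − (+2.146e+00/-3.023e+00) = 15.041255
iter 2: u=1.461580  f(a)=+1.698e-01  f'(a)=-2.561e+00  a ← 15.041255 − (+1.698e-01/-2.561e+00) = 15.107565
iter 3: u=1.455165  f(a)=+1.266e-03  f'(a)=-2.523e+00  a ← 15.107565 − (+1.266e-03/-2.523e+00) = 15.108066
iter 4: u=1.455117  f(a)=+7.142e-08  f'(a)=-2.523e+00  a ← 15.108066 − (+7.142e-08/-2.523e+00) = 15.108066
iter 5: u=1.455117  f(a)=-7.105e-15  f'(a)=-2.523e+00  a ← 15.108066 − (-7.105e-15/-2.523e+00) = 15.108066
converged: |Δa| < 1e-12 after 5 iterations
sag = a·(cosh(S/(2a)) − 1) = 15.108066·(cosh(1.455117) − 1) = 19.023750
T_max/T_min = cosh(S/(2a)) = 2.259178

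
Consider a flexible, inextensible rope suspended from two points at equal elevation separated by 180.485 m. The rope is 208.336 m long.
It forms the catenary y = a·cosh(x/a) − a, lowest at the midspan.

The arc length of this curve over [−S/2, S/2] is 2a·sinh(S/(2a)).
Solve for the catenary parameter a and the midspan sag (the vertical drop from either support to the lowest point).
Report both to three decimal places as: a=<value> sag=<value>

a=95.883 sag=45.696

seed: a₀ = √(S³/(24(L−S))) = √(180.485³/(24·27.851)) = 93.785490
iter 1: u=0.962222  f(a)=+1.318e+00  f'(a)=-6.508e-01  a ← 93.785490 − (+1.318e+00/-6.508e-01) = 95.810959
iter 2: u=0.941881  f(a)=+4.391e-02  f'(a)=-6.081e-01  a ← 95.810959 − (+4.391e-02/-6.081e-01) = 95.883173
iter 3: u=0.941171  f(a)=+5.245e-05  f'(a)=-6.066e-01  a ← 95.883173 − (+5.245e-05/-6.066e-01) = 95.883259
iter 4: u=0.941171  f(a)=+7.500e-11  f'(a)=-6.066e-01  a ← 95.883259 − (+7.500e-11/-6.066e-01) = 95.883259
iter 5: u=0.941171  f(a)=+0.000e+00  f'(a)=-6.066e-01  a ← 95.883259 − (+0.000e+00/-6.066e-01) = 95.883259
converged: |Δa| < 1e-12 after 5 iterations
sag = a·(cosh(S/(2a)) − 1) = 95.883259·(cosh(0.941171) − 1) = 45.695594
T_max/T_min = cosh(S/(2a)) = 1.476575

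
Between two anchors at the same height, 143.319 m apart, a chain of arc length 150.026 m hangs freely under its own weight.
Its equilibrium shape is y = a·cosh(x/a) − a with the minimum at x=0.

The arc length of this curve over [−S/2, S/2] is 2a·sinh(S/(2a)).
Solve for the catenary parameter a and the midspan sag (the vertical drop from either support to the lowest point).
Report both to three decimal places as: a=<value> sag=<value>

seed: a₀ = √(S³/(24(L−S))) = √(143.319³/(24·6.707)) = 135.233996
iter 1: u=0.529893  f(a)=+9.479e-02  f'(a)=-1.020e-01  a ← 135.233996 − (+9.479e-02/-1.020e-01) = 136.163306
iter 2: u=0.526276  f(a)=+9.860e-04  f'(a)=-9.989e-02  a ← 136.163306 − (+9.860e-04/-9.989e-02) = 136.173177
iter 3: u=0.526238  f(a)=+1.092e-07  f'(a)=-9.987e-02  a ← 136.173177 − (+1.092e-07/-9.987e-02) = 136.173178
iter 4: u=0.526238  f(a)=-2.842e-14  f'(a)=-9.987e-02  a ← 136.173178 − (-2.842e-14/-9.987e-02) = 136.173178
converged: |Δa| < 1e-12 after 4 iterations
sag = a·(cosh(S/(2a)) − 1) = 136.173178·(cosh(0.526238) − 1) = 19.294132
T_max/T_min = cosh(S/(2a)) = 1.141688

a=136.173 sag=19.294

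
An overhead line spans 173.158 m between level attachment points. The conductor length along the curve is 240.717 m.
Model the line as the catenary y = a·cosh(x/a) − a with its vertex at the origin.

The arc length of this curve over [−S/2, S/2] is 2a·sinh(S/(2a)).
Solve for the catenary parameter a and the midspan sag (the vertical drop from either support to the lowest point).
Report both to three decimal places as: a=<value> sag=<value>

seed: a₀ = √(S³/(24(L−S))) = √(173.158³/(24·67.559)) = 56.586993
iter 1: u=1.530016  f(a)=+8.363e+00  f'(a)=-2.996e+00  a ← 56.586993 − (+8.363e+00/-2.996e+00) = 59.378774
iter 2: u=1.458080  f(a)=+6.587e-01  f'(a)=-2.541e+00  a ← 59.378774 − (+6.587e-01/-2.541e+00) = 59.638054
iter 3: u=1.451741  f(a)=+4.859e-03  f'(a)=-2.503e+00  a ← 59.638054 − (+4.859e-03/-2.503e+00) = 59.639995
iter 4: u=1.451694  f(a)=+2.688e-07  f'(a)=-2.503e+00  a ← 59.639995 − (+2.688e-07/-2.503e+00) = 59.639995
iter 5: u=1.451694  f(a)=+0.000e+00  f'(a)=-2.503e+00  a ← 59.639995 − (+0.000e+00/-2.503e+00) = 59.639995
converged: |Δa| < 1e-12 after 5 iterations
sag = a·(cosh(S/(2a)) − 1) = 59.639995·(cosh(1.451694) − 1) = 74.684602
T_max/T_min = cosh(S/(2a)) = 2.252257

a=59.640 sag=74.685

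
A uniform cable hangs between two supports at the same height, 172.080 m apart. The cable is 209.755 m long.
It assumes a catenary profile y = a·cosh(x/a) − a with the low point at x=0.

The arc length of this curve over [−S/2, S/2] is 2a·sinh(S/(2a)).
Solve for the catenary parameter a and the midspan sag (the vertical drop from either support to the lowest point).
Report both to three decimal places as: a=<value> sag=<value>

a=77.420 sag=52.938

seed: a₀ = √(S³/(24(L−S))) = √(172.080³/(24·37.675)) = 75.069469
iter 1: u=1.146138  f(a)=+2.553e+00  f'(a)=-1.142e+00  a ← 75.069469 − (+2.553e+00/-1.142e+00) = 77.305493
iter 2: u=1.112987  f(a)=+1.185e-01  f'(a)=-1.038e+00  a ← 77.305493 − (+1.185e-01/-1.038e+00) = 77.419663
iter 3: u=1.111346  f(a)=+2.829e-04  f'(a)=-1.033e+00  a ← 77.419663 − (+2.829e-04/-1.033e+00) = 77.419937
iter 4: u=1.111342  f(a)=+1.620e-09  f'(a)=-1.033e+00  a ← 77.419937 − (+1.620e-09/-1.033e+00) = 77.419937
iter 5: u=1.111342  f(a)=-5.684e-14  f'(a)=-1.033e+00  a ← 77.419937 − (-5.684e-14/-1.033e+00) = 77.419937
converged: |Δa| < 1e-12 after 5 iterations
sag = a·(cosh(S/(2a)) − 1) = 77.419937·(cosh(1.111342) − 1) = 52.937789
T_max/T_min = cosh(S/(2a)) = 1.683775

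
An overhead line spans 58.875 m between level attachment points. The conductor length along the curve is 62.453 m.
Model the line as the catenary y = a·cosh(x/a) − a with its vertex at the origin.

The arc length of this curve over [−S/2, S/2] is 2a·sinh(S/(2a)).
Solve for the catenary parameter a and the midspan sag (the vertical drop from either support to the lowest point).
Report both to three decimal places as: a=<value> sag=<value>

seed: a₀ = √(S³/(24(L−S))) = √(58.875³/(24·3.578)) = 48.749548
iter 1: u=0.603852  f(a)=+6.580e-02  f'(a)=-1.522e-01  a ← 48.749548 − (+6.580e-02/-1.522e-01) = 49.181853
iter 2: u=0.598544  f(a)=+8.856e-04  f'(a)=-1.481e-01  a ← 49.181853 − (+8.856e-04/-1.481e-01) = 49.187830
iter 3: u=0.598471  f(a)=+1.652e-07  f'(a)=-1.481e-01  a ← 49.187830 − (+1.652e-07/-1.481e-01) = 49.187832
iter 4: u=0.598471  f(a)=+7.105e-15  f'(a)=-1.481e-01  a ← 49.187832 − (+7.105e-15/-1.481e-01) = 49.187832
converged: |Δa| < 1e-12 after 4 iterations
sag = a·(cosh(S/(2a)) − 1) = 49.187832·(cosh(0.598471) − 1) = 9.074824
T_max/T_min = cosh(S/(2a)) = 1.184493

a=49.188 sag=9.075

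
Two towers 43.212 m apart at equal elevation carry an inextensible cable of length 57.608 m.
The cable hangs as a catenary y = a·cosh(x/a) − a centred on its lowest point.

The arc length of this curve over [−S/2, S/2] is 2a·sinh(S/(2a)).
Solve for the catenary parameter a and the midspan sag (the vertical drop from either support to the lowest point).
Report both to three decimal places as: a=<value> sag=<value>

a=15.994 sag=16.953

seed: a₀ = √(S³/(24(L−S))) = √(43.212³/(24·14.396)) = 15.281994
iter 1: u=1.413821  f(a)=+1.509e+00  f'(a)=-2.289e+00  a ← 15.281994 − (+1.509e+00/-2.289e+00) = 15.941456
iter 2: u=1.355334  f(a)=+1.032e-01  f'(a)=-1.985e+00  a ← 15.941456 − (+1.032e-01/-1.985e+00) = 15.993431
iter 3: u=1.350930  f(a)=+5.607e-04  f'(a)=-1.964e+00  a ← 15.993431 − (+5.607e-04/-1.964e+00) = 15.993716
iter 4: u=1.350906  f(a)=+1.675e-08  f'(a)=-1.964e+00  a ← 15.993716 − (+1.675e-08/-1.964e+00) = 15.993716
iter 5: u=1.350906  f(a)=+1.421e-14  f'(a)=-1.964e+00  a ← 15.993716 − (+1.421e-14/-1.964e+00) = 15.993716
converged: |Δa| < 1e-12 after 5 iterations
sag = a·(cosh(S/(2a)) − 1) = 15.993716·(cosh(1.350906) − 1) = 16.952746
T_max/T_min = cosh(S/(2a)) = 2.059963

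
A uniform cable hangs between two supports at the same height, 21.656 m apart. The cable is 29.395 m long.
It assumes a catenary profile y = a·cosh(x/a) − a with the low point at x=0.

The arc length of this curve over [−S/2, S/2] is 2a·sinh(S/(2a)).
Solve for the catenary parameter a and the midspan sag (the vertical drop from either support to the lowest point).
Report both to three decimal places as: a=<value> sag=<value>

a=7.762 sag=8.859

seed: a₀ = √(S³/(24(L−S))) = √(21.656³/(24·7.739)) = 7.394679
iter 1: u=1.464296  f(a)=+8.733e-01  f'(a)=-2.578e+00  a ← 7.394679 − (+8.733e-01/-2.578e+00) = 7.733481
iter 2: u=1.400146  f(a)=+6.361e-02  f'(a)=-2.215e+00  a ← 7.733481 − (+6.361e-02/-2.215e+00) = 7.762201
iter 3: u=1.394965  f(a)=+3.960e-04  f'(a)=-2.187e+00  a ← 7.762201 − (+3.960e-04/-2.187e+00) = 7.762382
iter 4: u=1.394933  f(a)=+1.556e-08  f'(a)=-2.187e+00  a ← 7.762382 − (+1.556e-08/-2.187e+00) = 7.762382
iter 5: u=1.394933  f(a)=-3.553e-15  f'(a)=-2.187e+00  a ← 7.762382 − (-3.553e-15/-2.187e+00) = 7.762382
converged: |Δa| < 1e-12 after 5 iterations
sag = a·(cosh(S/(2a)) − 1) = 7.762382·(cosh(1.394933) − 1) = 8.859022
T_max/T_min = cosh(S/(2a)) = 2.141276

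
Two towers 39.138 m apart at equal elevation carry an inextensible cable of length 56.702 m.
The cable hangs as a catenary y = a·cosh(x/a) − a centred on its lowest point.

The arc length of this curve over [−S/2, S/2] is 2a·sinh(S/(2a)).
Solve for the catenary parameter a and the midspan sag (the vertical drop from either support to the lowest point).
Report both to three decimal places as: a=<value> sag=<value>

a=12.658 sag=18.391

seed: a₀ = √(S³/(24(L−S))) = √(39.138³/(24·17.564)) = 11.925610
iter 1: u=1.640922  f(a)=+2.522e+00  f'(a)=-3.819e+00  a ← 11.925610 − (+2.522e+00/-3.819e+00) = 12.586025
iter 2: u=1.554820  f(a)=+2.247e-01  f'(a)=-3.166e+00  a ← 12.586025 − (+2.247e-01/-3.166e+00) = 12.656979
iter 3: u=1.546104  f(a)=+2.168e-03  f'(a)=-3.105e+00  a ← 12.656979 − (+2.168e-03/-3.105e+00) = 12.657677
iter 4: u=1.546018  f(a)=+2.061e-07  f'(a)=-3.105e+00  a ← 12.657677 − (+2.061e-07/-3.105e+00) = 12.657677
iter 5: u=1.546018  f(a)=+0.000e+00  f'(a)=-3.105e+00  a ← 12.657677 − (+0.000e+00/-3.105e+00) = 12.657677
converged: |Δa| < 1e-12 after 5 iterations
sag = a·(cosh(S/(2a)) − 1) = 12.657677·(cosh(1.546018) − 1) = 18.390608
T_max/T_min = cosh(S/(2a)) = 2.452921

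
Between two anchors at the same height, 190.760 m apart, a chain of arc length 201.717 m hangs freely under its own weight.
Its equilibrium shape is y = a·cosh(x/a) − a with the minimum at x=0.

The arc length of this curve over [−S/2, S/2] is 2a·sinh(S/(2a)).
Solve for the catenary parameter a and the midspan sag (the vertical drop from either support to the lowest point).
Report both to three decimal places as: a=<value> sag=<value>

a=163.854 sag=28.553

seed: a₀ = √(S³/(24(L−S))) = √(190.760³/(24·10.957)) = 162.472371
iter 1: u=0.587054  f(a)=+1.904e-01  f'(a)=-1.396e-01  a ← 162.472371 − (+1.904e-01/-1.396e-01) = 163.836159
iter 2: u=0.582167  f(a)=+2.423e-03  f'(a)=-1.361e-01  a ← 163.836159 − (+2.423e-03/-1.361e-01) = 163.853973
iter 3: u=0.582104  f(a)=+4.040e-07  f'(a)=-1.360e-01  a ← 163.853973 − (+4.040e-07/-1.360e-01) = 163.853976
iter 4: u=0.582104  f(a)=+0.000e+00  f'(a)=-1.360e-01  a ← 163.853976 − (+0.000e+00/-1.360e-01) = 163.853976
converged: |Δa| < 1e-12 after 4 iterations
sag = a·(cosh(S/(2a)) − 1) = 163.853976·(cosh(0.582104) − 1) = 28.553307
T_max/T_min = cosh(S/(2a)) = 1.174261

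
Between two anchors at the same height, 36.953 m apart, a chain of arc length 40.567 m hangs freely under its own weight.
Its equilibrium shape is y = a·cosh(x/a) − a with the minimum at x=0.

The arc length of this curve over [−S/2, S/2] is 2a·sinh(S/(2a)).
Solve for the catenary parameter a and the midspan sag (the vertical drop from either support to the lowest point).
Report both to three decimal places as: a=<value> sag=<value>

seed: a₀ = √(S³/(24(L−S))) = √(36.953³/(24·3.614)) = 24.119864
iter 1: u=0.766028  f(a)=+1.075e-01  f'(a)=-3.176e-01  a ← 24.119864 − (+1.075e-01/-3.176e-01) = 24.458400
iter 2: u=0.755426  f(a)=+2.306e-03  f'(a)=-3.041e-01  a ← 24.458400 − (+2.306e-03/-3.041e-01) = 24.465981
iter 3: u=0.755191  f(a)=+1.112e-06  f'(a)=-3.038e-01  a ← 24.465981 − (+1.112e-06/-3.038e-01) = 24.465985
iter 4: u=0.755191  f(a)=+2.700e-13  f'(a)=-3.038e-01  a ← 24.465985 − (+2.700e-13/-3.038e-01) = 24.465985
converged: |Δa| < 1e-12 after 4 iterations
sag = a·(cosh(S/(2a)) − 1) = 24.465985·(cosh(0.755191) − 1) = 7.314588
T_max/T_min = cosh(S/(2a)) = 1.298970

a=24.466 sag=7.315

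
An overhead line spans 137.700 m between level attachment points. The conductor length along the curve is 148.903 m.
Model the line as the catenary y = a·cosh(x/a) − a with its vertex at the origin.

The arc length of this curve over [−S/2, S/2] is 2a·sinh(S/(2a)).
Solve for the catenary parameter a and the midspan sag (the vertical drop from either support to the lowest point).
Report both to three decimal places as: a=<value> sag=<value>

a=99.724 sag=24.726

seed: a₀ = √(S³/(24(L−S))) = √(137.700³/(24·11.203)) = 98.543531
iter 1: u=0.698676  f(a)=+2.766e-01  f'(a)=-2.387e-01  a ← 98.543531 − (+2.766e-01/-2.387e-01) = 99.702624
iter 2: u=0.690554  f(a)=+4.957e-03  f'(a)=-2.302e-01  a ← 99.702624 − (+4.957e-03/-2.302e-01) = 99.724157
iter 3: u=0.690404  f(a)=+1.656e-06  f'(a)=-2.300e-01  a ← 99.724157 − (+1.656e-06/-2.300e-01) = 99.724164
iter 4: u=0.690404  f(a)=+2.274e-13  f'(a)=-2.300e-01  a ← 99.724164 − (+2.274e-13/-2.300e-01) = 99.724164
converged: |Δa| < 1e-12 after 4 iterations
sag = a·(cosh(S/(2a)) − 1) = 99.724164·(cosh(0.690404) − 1) = 24.726367
T_max/T_min = cosh(S/(2a)) = 1.247948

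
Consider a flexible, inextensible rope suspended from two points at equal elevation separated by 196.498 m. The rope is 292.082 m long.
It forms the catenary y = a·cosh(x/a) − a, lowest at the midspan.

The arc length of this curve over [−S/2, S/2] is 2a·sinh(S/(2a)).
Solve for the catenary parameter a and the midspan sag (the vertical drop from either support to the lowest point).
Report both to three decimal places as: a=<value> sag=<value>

a=61.310 sag=97.078

seed: a₀ = √(S³/(24(L−S))) = √(196.498³/(24·95.584)) = 57.509419
iter 1: u=1.708398  f(a)=+1.496e+01  f'(a)=-4.401e+00  a ← 57.509419 − (+1.496e+01/-4.401e+00) = 60.908210
iter 2: u=1.613067  f(a)=+1.429e+00  f'(a)=-3.597e+00  a ← 60.908210 − (+1.429e+00/-3.597e+00) = 61.305360
iter 3: u=1.602617  f(a)=+1.607e-02  f'(a)=-3.517e+00  a ← 61.305360 − (+1.607e-02/-3.517e+00) = 61.309930
iter 4: u=1.602497  f(a)=+2.084e-06  f'(a)=-3.516e+00  a ← 61.309930 − (+2.084e-06/-3.516e+00) = 61.309930
iter 5: u=1.602497  f(a)=+0.000e+00  f'(a)=-3.516e+00  a ← 61.309930 − (+0.000e+00/-3.516e+00) = 61.309930
converged: |Δa| < 1e-12 after 5 iterations
sag = a·(cosh(S/(2a)) − 1) = 61.309930·(cosh(1.602497) − 1) = 97.078457
T_max/T_min = cosh(S/(2a)) = 2.583405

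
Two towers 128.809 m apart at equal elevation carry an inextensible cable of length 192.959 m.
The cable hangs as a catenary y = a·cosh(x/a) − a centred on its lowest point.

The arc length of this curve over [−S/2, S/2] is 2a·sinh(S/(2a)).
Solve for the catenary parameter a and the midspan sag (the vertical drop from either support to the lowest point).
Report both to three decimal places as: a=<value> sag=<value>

seed: a₀ = √(S³/(24(L−S))) = √(128.809³/(24·64.150)) = 37.257642
iter 1: u=1.728625  f(a)=+1.030e+01  f'(a)=-4.589e+00  a ← 37.257642 − (+1.030e+01/-4.589e+00) = 39.501304
iter 2: u=1.630440  f(a)=+1.003e+00  f'(a)=-3.734e+00  a ← 39.501304 − (+1.003e+00/-3.734e+00) = 39.769988
iter 3: u=1.619425  f(a)=+1.180e-02  f'(a)=-3.647e+00  a ← 39.769988 − (+1.180e-02/-3.647e+00) = 39.773223
iter 4: u=1.619293  f(a)=+1.675e-06  f'(a)=-3.646e+00  a ← 39.773223 − (+1.675e-06/-3.646e+00) = 39.773224
iter 5: u=1.619293  f(a)=+0.000e+00  f'(a)=-3.646e+00  a ← 39.773224 − (+0.000e+00/-3.646e+00) = 39.773224
converged: |Δa| < 1e-12 after 5 iterations
sag = a·(cosh(S/(2a)) − 1) = 39.773224·(cosh(1.619293) − 1) = 64.582913
T_max/T_min = cosh(S/(2a)) = 2.623779

a=39.773 sag=64.583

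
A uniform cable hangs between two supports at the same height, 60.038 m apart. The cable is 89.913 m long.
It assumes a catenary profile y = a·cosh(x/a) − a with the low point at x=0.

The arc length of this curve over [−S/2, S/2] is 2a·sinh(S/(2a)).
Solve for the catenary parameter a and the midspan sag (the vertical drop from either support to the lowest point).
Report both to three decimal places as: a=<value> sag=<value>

seed: a₀ = √(S³/(24(L−S))) = √(60.038³/(24·29.875)) = 17.373197
iter 1: u=1.727892  f(a)=+4.790e+00  f'(a)=-4.582e+00  a ← 17.373197 − (+4.790e+00/-4.582e+00) = 18.418708
iter 2: u=1.629810  f(a)=+4.665e-01  f'(a)=-3.729e+00  a ← 18.418708 − (+4.665e-01/-3.729e+00) = 18.543799
iter 3: u=1.618816  f(a)=+5.478e-03  f'(a)=-3.642e+00  a ← 18.543799 − (+5.478e-03/-3.642e+00) = 18.545303
iter 4: u=1.618685  f(a)=+7.749e-07  f'(a)=-3.641e+00  a ← 18.545303 − (+7.749e-07/-3.641e+00) = 18.545303
iter 5: u=1.618685  f(a)=+2.842e-14  f'(a)=-3.641e+00  a ← 18.545303 − (+2.842e-14/-3.641e+00) = 18.545303
converged: |Δa| < 1e-12 after 5 iterations
sag = a·(cosh(S/(2a)) − 1) = 18.545303·(cosh(1.618685) − 1) = 30.086118
T_max/T_min = cosh(S/(2a)) = 2.622304

a=18.545 sag=30.086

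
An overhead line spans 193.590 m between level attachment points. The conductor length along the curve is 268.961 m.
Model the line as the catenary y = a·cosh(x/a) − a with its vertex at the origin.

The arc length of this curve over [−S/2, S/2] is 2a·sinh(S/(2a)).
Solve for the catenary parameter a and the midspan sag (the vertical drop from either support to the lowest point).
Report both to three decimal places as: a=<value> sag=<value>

seed: a₀ = √(S³/(24(L−S))) = √(193.590³/(24·75.371)) = 63.331040
iter 1: u=1.528397  f(a)=+9.309e+00  f'(a)=-2.985e+00  a ← 63.331040 − (+9.309e+00/-2.985e+00) = 66.450018
iter 2: u=1.456659  f(a)=+7.319e-01  f'(a)=-2.532e+00  a ← 66.450018 − (+7.319e-01/-2.532e+00) = 66.739049
iter 3: u=1.450350  f(a)=+5.377e-03  f'(a)=-2.495e+00  a ← 66.739049 − (+5.377e-03/-2.495e+00) = 66.741204
iter 4: u=1.450303  f(a)=+2.949e-07  f'(a)=-2.495e+00  a ← 66.741204 − (+2.949e-07/-2.495e+00) = 66.741205
iter 5: u=1.450303  f(a)=-5.684e-14  f'(a)=-2.495e+00  a ← 66.741205 − (-5.684e-14/-2.495e+00) = 66.741205
converged: |Δa| < 1e-12 after 5 iterations
sag = a·(cosh(S/(2a)) − 1) = 66.741205·(cosh(1.450303) − 1) = 83.390049
T_max/T_min = cosh(S/(2a)) = 2.249454

a=66.741 sag=83.390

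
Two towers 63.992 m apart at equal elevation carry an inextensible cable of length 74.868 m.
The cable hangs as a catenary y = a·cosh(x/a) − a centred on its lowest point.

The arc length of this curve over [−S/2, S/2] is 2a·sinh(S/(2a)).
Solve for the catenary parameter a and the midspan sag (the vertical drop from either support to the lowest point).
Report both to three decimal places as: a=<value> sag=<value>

a=32.463 sag=17.087

seed: a₀ = √(S³/(24(L−S))) = √(63.992³/(24·10.876)) = 31.684606
iter 1: u=1.009828  f(a)=+5.682e-01  f'(a)=-7.591e-01  a ← 31.684606 − (+5.682e-01/-7.591e-01) = 32.433099
iter 2: u=0.986523  f(a)=+2.076e-02  f'(a)=-7.046e-01  a ← 32.433099 − (+2.076e-02/-7.046e-01) = 32.462560
iter 3: u=0.985628  f(a)=+3.003e-05  f'(a)=-7.025e-01  a ← 32.462560 − (+3.003e-05/-7.025e-01) = 32.462603
iter 4: u=0.985626  f(a)=+6.304e-11  f'(a)=-7.025e-01  a ← 32.462603 − (+6.304e-11/-7.025e-01) = 32.462603
iter 5: u=0.985626  f(a)=+0.000e+00  f'(a)=-7.025e-01  a ← 32.462603 − (+0.000e+00/-7.025e-01) = 32.462603
converged: |Δa| < 1e-12 after 5 iterations
sag = a·(cosh(S/(2a)) − 1) = 32.462603·(cosh(0.985626) − 1) = 17.086615
T_max/T_min = cosh(S/(2a)) = 1.526348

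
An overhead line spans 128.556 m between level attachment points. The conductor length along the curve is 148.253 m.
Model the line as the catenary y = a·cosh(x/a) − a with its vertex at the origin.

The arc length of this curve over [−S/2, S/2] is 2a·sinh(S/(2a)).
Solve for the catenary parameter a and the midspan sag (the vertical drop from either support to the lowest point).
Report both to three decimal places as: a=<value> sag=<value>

seed: a₀ = √(S³/(24(L−S))) = √(128.556³/(24·19.697)) = 67.039824
iter 1: u=0.958803  f(a)=+9.254e-01  f'(a)=-6.434e-01  a ← 67.039824 − (+9.254e-01/-6.434e-01) = 68.478094
iter 2: u=0.938665  f(a)=+3.062e-02  f'(a)=-6.015e-01  a ← 68.478094 − (+3.062e-02/-6.015e-01) = 68.529001
iter 3: u=0.937968  f(a)=+3.606e-05  f'(a)=-6.001e-01  a ← 68.529001 − (+3.606e-05/-6.001e-01) = 68.529061
iter 4: u=0.937967  f(a)=+5.016e-11  f'(a)=-6.001e-01  a ← 68.529061 − (+5.016e-11/-6.001e-01) = 68.529061
iter 5: u=0.937967  f(a)=-2.842e-14  f'(a)=-6.001e-01  a ← 68.529061 − (-2.842e-14/-6.001e-01) = 68.529061
converged: |Δa| < 1e-12 after 5 iterations
sag = a·(cosh(S/(2a)) − 1) = 68.529061·(cosh(0.937967) − 1) = 32.421274
T_max/T_min = cosh(S/(2a)) = 1.473103

a=68.529 sag=32.421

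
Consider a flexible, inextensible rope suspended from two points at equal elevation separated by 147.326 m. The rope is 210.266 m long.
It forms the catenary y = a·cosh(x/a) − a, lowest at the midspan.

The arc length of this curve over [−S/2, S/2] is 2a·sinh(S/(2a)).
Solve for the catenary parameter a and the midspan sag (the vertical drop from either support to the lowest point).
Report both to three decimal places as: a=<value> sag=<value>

a=48.709 sag=67.159

seed: a₀ = √(S³/(24(L−S))) = √(147.326³/(24·62.940)) = 46.009775
iter 1: u=1.601029  f(a)=+8.577e+00  f'(a)=-3.505e+00  a ← 46.009775 − (+8.577e+00/-3.505e+00) = 48.457127
iter 2: u=1.520169  f(a)=+7.319e-01  f'(a)=-2.930e+00  a ← 48.457127 − (+7.319e-01/-2.930e+00) = 48.706929
iter 3: u=1.512372  f(a)=+6.427e-03  f'(a)=-2.879e+00  a ← 48.706929 − (+6.427e-03/-2.879e+00) = 48.709162
iter 4: u=1.512303  f(a)=+5.053e-07  f'(a)=-2.878e+00  a ← 48.709162 − (+5.053e-07/-2.878e+00) = 48.709162
iter 5: u=1.512303  f(a)=+0.000e+00  f'(a)=-2.878e+00  a ← 48.709162 − (+0.000e+00/-2.878e+00) = 48.709162
converged: |Δa| < 1e-12 after 5 iterations
sag = a·(cosh(S/(2a)) − 1) = 48.709162·(cosh(1.512303) − 1) = 67.159428
T_max/T_min = cosh(S/(2a)) = 2.378784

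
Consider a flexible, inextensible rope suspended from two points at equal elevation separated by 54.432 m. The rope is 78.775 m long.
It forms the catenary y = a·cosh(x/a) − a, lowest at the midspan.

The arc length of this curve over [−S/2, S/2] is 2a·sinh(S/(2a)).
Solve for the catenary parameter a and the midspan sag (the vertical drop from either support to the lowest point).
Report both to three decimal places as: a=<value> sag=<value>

a=17.631 sag=25.522

seed: a₀ = √(S³/(24(L−S))) = √(54.432³/(24·24.343)) = 16.614557
iter 1: u=1.638082  f(a)=+3.483e+00  f'(a)=-3.796e+00  a ← 16.614557 − (+3.483e+00/-3.796e+00) = 17.532042
iter 2: u=1.552358  f(a)=+3.093e-01  f'(a)=-3.149e+00  a ← 17.532042 − (+3.093e-01/-3.149e+00) = 17.630261
iter 3: u=1.543709  f(a)=+2.965e-03  f'(a)=-3.089e+00  a ← 17.630261 − (+2.965e-03/-3.089e+00) = 17.631221
iter 4: u=1.543625  f(a)=+2.782e-07  f'(a)=-3.088e+00  a ← 17.631221 − (+2.782e-07/-3.088e+00) = 17.631221
iter 5: u=1.543625  f(a)=+0.000e+00  f'(a)=-3.088e+00  a ← 17.631221 − (+0.000e+00/-3.088e+00) = 17.631221
converged: |Δa| < 1e-12 after 5 iterations
sag = a·(cosh(S/(2a)) − 1) = 17.631221·(cosh(1.543625) − 1) = 25.522401
T_max/T_min = cosh(S/(2a)) = 2.447569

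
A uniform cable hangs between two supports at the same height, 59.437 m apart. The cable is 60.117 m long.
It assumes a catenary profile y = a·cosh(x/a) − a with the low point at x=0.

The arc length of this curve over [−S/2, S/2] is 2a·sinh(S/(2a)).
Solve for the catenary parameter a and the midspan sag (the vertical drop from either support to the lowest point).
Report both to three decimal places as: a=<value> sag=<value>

seed: a₀ = √(S³/(24(L−S))) = √(59.437³/(24·0.680)) = 113.429298
iter 1: u=0.262000  f(a)=+2.338e-03  f'(a)=-1.207e-02  a ← 113.429298 − (+2.338e-03/-1.207e-02) = 113.622940
iter 2: u=0.261554  f(a)=+6.000e-06  f'(a)=-1.201e-02  a ← 113.622940 − (+6.000e-06/-1.201e-02) = 113.623440
iter 3: u=0.261553  f(a)=+3.974e-11  f'(a)=-1.201e-02  a ← 113.623440 − (+3.974e-11/-1.201e-02) = 113.623440
iter 4: u=0.261553  f(a)=+7.105e-15  f'(a)=-1.201e-02  a ← 113.623440 − (+7.105e-15/-1.201e-02) = 113.623440
converged: |Δa| < 1e-12 after 4 iterations
sag = a·(cosh(S/(2a)) − 1) = 113.623440·(cosh(0.261553) − 1) = 3.908681
T_max/T_min = cosh(S/(2a)) = 1.034400

a=113.623 sag=3.909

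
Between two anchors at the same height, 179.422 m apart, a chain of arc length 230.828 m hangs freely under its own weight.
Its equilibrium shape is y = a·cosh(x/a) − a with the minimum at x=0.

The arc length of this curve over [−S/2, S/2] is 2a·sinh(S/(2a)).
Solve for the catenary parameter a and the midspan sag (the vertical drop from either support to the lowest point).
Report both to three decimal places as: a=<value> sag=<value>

seed: a₀ = √(S³/(24(L−S))) = √(179.422³/(24·51.406)) = 68.422827
iter 1: u=1.311127  f(a)=+4.604e+00  f'(a)=-1.777e+00  a ← 68.422827 − (+4.604e+00/-1.777e+00) = 71.013149
iter 2: u=1.263301  f(a)=+2.743e-01  f'(a)=-1.571e+00  a ← 71.013149 − (+2.743e-01/-1.571e+00) = 71.187756
iter 3: u=1.260203  f(a)=+1.111e-03  f'(a)=-1.558e+00  a ← 71.187756 − (+1.111e-03/-1.558e+00) = 71.188469
iter 4: u=1.260190  f(a)=+1.837e-08  f'(a)=-1.558e+00  a ← 71.188469 − (+1.837e-08/-1.558e+00) = 71.188469
iter 5: u=1.260190  f(a)=+2.842e-14  f'(a)=-1.558e+00  a ← 71.188469 − (+2.842e-14/-1.558e+00) = 71.188469
converged: |Δa| < 1e-12 after 5 iterations
sag = a·(cosh(S/(2a)) − 1) = 71.188469·(cosh(1.260190) − 1) = 64.414590
T_max/T_min = cosh(S/(2a)) = 1.904846

a=71.188 sag=64.415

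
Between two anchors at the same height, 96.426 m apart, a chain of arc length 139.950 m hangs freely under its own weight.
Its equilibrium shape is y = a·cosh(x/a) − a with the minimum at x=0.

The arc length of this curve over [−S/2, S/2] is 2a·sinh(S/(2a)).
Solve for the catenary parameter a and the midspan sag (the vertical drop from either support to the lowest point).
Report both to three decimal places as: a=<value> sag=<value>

a=31.105 sag=45.472

seed: a₀ = √(S³/(24(L−S))) = √(96.426³/(24·43.524)) = 29.296869
iter 1: u=1.645671  f(a)=+6.288e+00  f'(a)=-3.858e+00  a ← 29.296869 − (+6.288e+00/-3.858e+00) = 30.926912
iter 2: u=1.558934  f(a)=+5.630e-01  f'(a)=-3.195e+00  a ← 30.926912 − (+5.630e-01/-3.195e+00) = 31.103099
iter 3: u=1.550103  f(a)=+5.492e-03  f'(a)=-3.133e+00  a ← 31.103099 − (+5.492e-03/-3.133e+00) = 31.104852
iter 4: u=1.550015  f(a)=+5.340e-07  f'(a)=-3.133e+00  a ← 31.104852 − (+5.340e-07/-3.133e+00) = 31.104852
iter 5: u=1.550015  f(a)=+2.842e-14  f'(a)=-3.133e+00  a ← 31.104852 − (+2.842e-14/-3.133e+00) = 31.104852
converged: |Δa| < 1e-12 after 5 iterations
sag = a·(cosh(S/(2a)) − 1) = 31.104852·(cosh(1.550015) − 1) = 45.471988
T_max/T_min = cosh(S/(2a)) = 2.461894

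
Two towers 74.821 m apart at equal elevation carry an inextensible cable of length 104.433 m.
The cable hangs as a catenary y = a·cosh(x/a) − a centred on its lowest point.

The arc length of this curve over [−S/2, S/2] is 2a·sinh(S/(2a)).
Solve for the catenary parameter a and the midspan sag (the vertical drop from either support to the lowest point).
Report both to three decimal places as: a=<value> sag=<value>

a=25.604 sag=32.552

seed: a₀ = √(S³/(24(L−S))) = √(74.821³/(24·29.612)) = 24.277042
iter 1: u=1.540983  f(a)=+3.721e+00  f'(a)=-3.070e+00  a ← 24.277042 − (+3.721e+00/-3.070e+00) = 25.489152
iter 2: u=1.467703  f(a)=+2.969e-01  f'(a)=-2.598e+00  a ← 25.489152 − (+2.969e-01/-2.598e+00) = 25.603410
iter 3: u=1.461153  f(a)=+2.251e-03  f'(a)=-2.559e+00  a ← 25.603410 − (+2.251e-03/-2.559e+00) = 25.604289
iter 4: u=1.461103  f(a)=+1.316e-07  f'(a)=-2.559e+00  a ← 25.604289 − (+1.316e-07/-2.559e+00) = 25.604289
iter 5: u=1.461103  f(a)=+2.842e-14  f'(a)=-2.559e+00  a ← 25.604289 − (+2.842e-14/-2.559e+00) = 25.604289
converged: |Δa| < 1e-12 after 5 iterations
sag = a·(cosh(S/(2a)) − 1) = 25.604289·(cosh(1.461103) − 1) = 32.551901
T_max/T_min = cosh(S/(2a)) = 2.271346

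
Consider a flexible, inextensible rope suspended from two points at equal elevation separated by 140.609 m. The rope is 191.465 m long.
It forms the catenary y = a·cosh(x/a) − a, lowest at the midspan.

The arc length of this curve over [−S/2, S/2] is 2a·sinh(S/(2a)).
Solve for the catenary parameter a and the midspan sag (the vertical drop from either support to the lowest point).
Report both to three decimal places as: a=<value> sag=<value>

seed: a₀ = √(S³/(24(L−S))) = √(140.609³/(24·50.856)) = 47.724673
iter 1: u=1.473127  f(a)=+5.812e+00  f'(a)=-2.631e+00  a ← 47.724673 − (+5.812e+00/-2.631e+00) = 49.933689
iter 2: u=1.407957  f(a)=+4.279e-01  f'(a)=-2.257e+00  a ← 49.933689 − (+4.279e-01/-2.257e+00) = 50.123303
iter 3: u=1.402631  f(a)=+2.727e-03  f'(a)=-2.228e+00  a ← 50.123303 − (+2.727e-03/-2.228e+00) = 50.124527
iter 4: u=1.402597  f(a)=+1.123e-07  f'(a)=-2.228e+00  a ← 50.124527 − (+1.123e-07/-2.228e+00) = 50.124527
iter 5: u=1.402597  f(a)=+0.000e+00  f'(a)=-2.228e+00  a ← 50.124527 − (+0.000e+00/-2.228e+00) = 50.124527
converged: |Δa| < 1e-12 after 5 iterations
sag = a·(cosh(S/(2a)) − 1) = 50.124527·(cosh(1.402597) − 1) = 57.936473
T_max/T_min = cosh(S/(2a)) = 2.155851

a=50.125 sag=57.936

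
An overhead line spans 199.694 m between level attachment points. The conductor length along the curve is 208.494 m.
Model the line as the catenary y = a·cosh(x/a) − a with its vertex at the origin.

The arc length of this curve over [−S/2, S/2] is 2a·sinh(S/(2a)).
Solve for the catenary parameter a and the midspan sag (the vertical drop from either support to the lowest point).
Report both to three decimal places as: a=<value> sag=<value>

seed: a₀ = √(S³/(24(L−S))) = √(199.694³/(24·8.800)) = 194.178243
iter 1: u=0.514203  f(a)=+1.171e-01  f'(a)=-9.306e-02  a ← 194.178243 − (+1.171e-01/-9.306e-02) = 195.436314
iter 2: u=0.510893  f(a)=+1.148e-03  f'(a)=-9.124e-02  a ← 195.436314 − (+1.148e-03/-9.124e-02) = 195.448891
iter 3: u=0.510860  f(a)=+1.127e-07  f'(a)=-9.122e-02  a ← 195.448891 − (+1.127e-07/-9.122e-02) = 195.448892
iter 4: u=0.510860  f(a)=+2.842e-14  f'(a)=-9.122e-02  a ← 195.448892 − (+2.842e-14/-9.122e-02) = 195.448892
converged: |Δa| < 1e-12 after 4 iterations
sag = a·(cosh(S/(2a)) − 1) = 195.448892·(cosh(0.510860) − 1) = 26.063425
T_max/T_min = cosh(S/(2a)) = 1.133352

a=195.449 sag=26.063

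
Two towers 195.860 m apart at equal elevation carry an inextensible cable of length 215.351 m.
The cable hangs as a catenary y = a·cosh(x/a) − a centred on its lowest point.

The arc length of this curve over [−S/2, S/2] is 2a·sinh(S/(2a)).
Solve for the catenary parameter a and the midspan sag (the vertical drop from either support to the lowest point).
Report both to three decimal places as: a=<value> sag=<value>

seed: a₀ = √(S³/(24(L−S))) = √(195.860³/(24·19.491)) = 126.734817
iter 1: u=0.772716  f(a)=+5.902e-01  f'(a)=-3.263e-01  a ← 126.734817 − (+5.902e-01/-3.263e-01) = 128.543420
iter 2: u=0.761844  f(a)=+1.287e-02  f'(a)=-3.123e-01  a ← 128.543420 − (+1.287e-02/-3.123e-01) = 128.584643
iter 3: u=0.761599  f(a)=+6.425e-06  f'(a)=-3.119e-01  a ← 128.584643 − (+6.425e-06/-3.119e-01) = 128.584664
iter 4: u=0.761599  f(a)=+1.648e-12  f'(a)=-3.119e-01  a ← 128.584664 − (+1.648e-12/-3.119e-01) = 128.584664
converged: |Δa| < 1e-12 after 4 iterations
sag = a·(cosh(S/(2a)) − 1) = 128.584664·(cosh(0.761599) − 1) = 39.129465
T_max/T_min = cosh(S/(2a)) = 1.304309

a=128.585 sag=39.129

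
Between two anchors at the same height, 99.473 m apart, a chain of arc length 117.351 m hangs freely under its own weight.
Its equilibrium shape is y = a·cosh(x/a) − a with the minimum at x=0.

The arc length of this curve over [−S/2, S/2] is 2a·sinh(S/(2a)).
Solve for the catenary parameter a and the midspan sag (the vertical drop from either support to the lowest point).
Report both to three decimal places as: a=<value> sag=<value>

seed: a₀ = √(S³/(24(L−S))) = √(99.473³/(24·17.878)) = 47.895282
iter 1: u=1.038443  f(a)=+9.891e-01  f'(a)=-8.302e-01  a ← 47.895282 − (+9.891e-01/-8.302e-01) = 49.086630
iter 2: u=1.013239  f(a)=+3.811e-02  f'(a)=-7.674e-01  a ← 49.086630 − (+3.811e-02/-7.674e-01) = 49.136289
iter 3: u=1.012215  f(a)=+6.158e-05  f'(a)=-7.649e-01  a ← 49.136289 − (+6.158e-05/-7.649e-01) = 49.136369
iter 4: u=1.012214  f(a)=+1.614e-10  f'(a)=-7.649e-01  a ← 49.136369 − (+1.614e-10/-7.649e-01) = 49.136369
iter 5: u=1.012214  f(a)=+1.421e-14  f'(a)=-7.649e-01  a ← 49.136369 − (+1.421e-14/-7.649e-01) = 49.136369
converged: |Δa| < 1e-12 after 5 iterations
sag = a·(cosh(S/(2a)) − 1) = 49.136369·(cosh(1.012214) − 1) = 27.395958
T_max/T_min = cosh(S/(2a)) = 1.557549

a=49.136 sag=27.396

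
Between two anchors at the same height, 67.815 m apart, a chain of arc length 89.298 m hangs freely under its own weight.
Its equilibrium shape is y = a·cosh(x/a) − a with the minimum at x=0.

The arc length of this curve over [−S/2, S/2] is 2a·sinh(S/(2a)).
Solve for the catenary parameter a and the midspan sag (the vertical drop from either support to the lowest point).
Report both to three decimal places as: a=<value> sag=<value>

a=25.687 sag=25.824

seed: a₀ = √(S³/(24(L−S))) = √(67.815³/(24·21.483)) = 24.594362
iter 1: u=1.378670  f(a)=+2.137e+00  f'(a)=-2.102e+00  a ← 24.594362 − (+2.137e+00/-2.102e+00) = 25.610608
iter 2: u=1.323963  f(a)=+1.396e-01  f'(a)=-1.836e+00  a ← 25.610608 − (+1.396e-01/-1.836e+00) = 25.686626
iter 3: u=1.320045  f(a)=+6.875e-04  f'(a)=-1.818e+00  a ← 25.686626 − (+6.875e-04/-1.818e+00) = 25.687004
iter 4: u=1.320025  f(a)=+1.687e-08  f'(a)=-1.818e+00  a ← 25.687004 − (+1.687e-08/-1.818e+00) = 25.687004
iter 5: u=1.320025  f(a)=+0.000e+00  f'(a)=-1.818e+00  a ← 25.687004 − (+0.000e+00/-1.818e+00) = 25.687004
converged: |Δa| < 1e-12 after 5 iterations
sag = a·(cosh(S/(2a)) − 1) = 25.687004·(cosh(1.320025) − 1) = 25.823727
T_max/T_min = cosh(S/(2a)) = 2.005323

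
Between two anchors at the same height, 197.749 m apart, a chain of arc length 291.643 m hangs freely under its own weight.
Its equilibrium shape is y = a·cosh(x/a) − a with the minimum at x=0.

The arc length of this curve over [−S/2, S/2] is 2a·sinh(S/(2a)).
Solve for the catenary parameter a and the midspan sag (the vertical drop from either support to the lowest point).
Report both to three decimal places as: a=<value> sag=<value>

seed: a₀ = √(S³/(24(L−S))) = √(197.749³/(24·93.894)) = 58.579668
iter 1: u=1.687864  f(a)=+1.432e+01  f'(a)=-4.217e+00  a ← 58.579668 − (+1.432e+01/-4.217e+00) = 61.975194
iter 2: u=1.595388  f(a)=+1.339e+00  f'(a)=-3.462e+00  a ← 61.975194 − (+1.339e+00/-3.462e+00) = 62.362088
iter 3: u=1.585491  f(a)=+1.439e-02  f'(a)=-3.388e+00  a ← 62.362088 − (+1.439e-02/-3.388e+00) = 62.366336
iter 4: u=1.585383  f(a)=+1.700e-06  f'(a)=-3.387e+00  a ← 62.366336 − (+1.700e-06/-3.387e+00) = 62.366336
iter 5: u=1.585383  f(a)=+1.137e-13  f'(a)=-3.387e+00  a ← 62.366336 − (+1.137e-13/-3.387e+00) = 62.366336
converged: |Δa| < 1e-12 after 5 iterations
sag = a·(cosh(S/(2a)) − 1) = 62.366336·(cosh(1.585383) − 1) = 96.232118
T_max/T_min = cosh(S/(2a)) = 2.543014

a=62.366 sag=96.232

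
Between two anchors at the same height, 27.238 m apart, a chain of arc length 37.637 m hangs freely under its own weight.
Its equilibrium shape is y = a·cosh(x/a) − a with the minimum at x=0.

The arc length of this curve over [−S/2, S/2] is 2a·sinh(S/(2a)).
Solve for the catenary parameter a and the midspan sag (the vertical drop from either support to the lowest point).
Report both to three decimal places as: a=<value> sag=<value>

a=9.474 sag=11.595

seed: a₀ = √(S³/(24(L−S))) = √(27.238³/(24·10.399)) = 8.998320
iter 1: u=1.513505  f(a)=+1.258e+00  f'(a)=-2.886e+00  a ← 8.998320 − (+1.258e+00/-2.886e+00) = 9.434262
iter 2: u=1.443568  f(a)=+9.721e-02  f'(a)=-2.456e+00  a ← 9.434262 − (+9.721e-02/-2.456e+00) = 9.473845
iter 3: u=1.437537  f(a)=+6.877e-04  f'(a)=-2.421e+00  a ← 9.473845 − (+6.877e-04/-2.421e+00) = 9.474130
iter 4: u=1.437494  f(a)=+3.496e-08  f'(a)=-2.421e+00  a ← 9.474130 − (+3.496e-08/-2.421e+00) = 9.474130
iter 5: u=1.437494  f(a)=+1.421e-14  f'(a)=-2.421e+00  a ← 9.474130 − (+1.421e-14/-2.421e+00) = 9.474130
converged: |Δa| < 1e-12 after 5 iterations
sag = a·(cosh(S/(2a)) − 1) = 9.474130·(cosh(1.437494) − 1) = 11.594688
T_max/T_min = cosh(S/(2a)) = 2.223826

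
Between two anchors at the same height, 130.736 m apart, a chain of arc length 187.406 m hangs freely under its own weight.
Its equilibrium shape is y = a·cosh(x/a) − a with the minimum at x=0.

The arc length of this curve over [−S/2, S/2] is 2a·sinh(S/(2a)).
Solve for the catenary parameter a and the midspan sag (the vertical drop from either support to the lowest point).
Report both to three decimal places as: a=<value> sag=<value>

seed: a₀ = √(S³/(24(L−S))) = √(130.736³/(24·56.670)) = 40.533169
iter 1: u=1.612704  f(a)=+7.843e+00  f'(a)=-3.594e+00  a ← 40.533169 − (+7.843e+00/-3.594e+00) = 42.715085
iter 2: u=1.530326  f(a)=+6.778e-01  f'(a)=-2.998e+00  a ← 42.715085 − (+6.778e-01/-2.998e+00) = 42.941189
iter 3: u=1.522268  f(a)=+6.120e-03  f'(a)=-2.944e+00  a ← 42.941189 − (+6.120e-03/-2.944e+00) = 42.943268
iter 4: u=1.522194  f(a)=+5.090e-07  f'(a)=-2.943e+00  a ← 42.943268 − (+5.090e-07/-2.943e+00) = 42.943269
iter 5: u=1.522194  f(a)=+0.000e+00  f'(a)=-2.943e+00  a ← 42.943269 − (+0.000e+00/-2.943e+00) = 42.943269
converged: |Δa| < 1e-12 after 5 iterations
sag = a·(cosh(S/(2a)) − 1) = 42.943269·(cosh(1.522194) − 1) = 60.131348
T_max/T_min = cosh(S/(2a)) = 2.400251

a=42.943 sag=60.131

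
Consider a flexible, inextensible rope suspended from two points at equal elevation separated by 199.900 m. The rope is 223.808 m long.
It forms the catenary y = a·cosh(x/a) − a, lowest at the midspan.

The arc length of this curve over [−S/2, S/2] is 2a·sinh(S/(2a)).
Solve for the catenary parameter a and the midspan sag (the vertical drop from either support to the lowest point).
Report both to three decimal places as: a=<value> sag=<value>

seed: a₀ = √(S³/(24(L−S))) = √(199.900³/(24·23.908)) = 117.989116
iter 1: u=0.847112  f(a)=+8.726e-01  f'(a)=-4.351e-01  a ← 117.989116 − (+8.726e-01/-4.351e-01) = 119.994707
iter 2: u=0.832953  f(a)=+2.275e-02  f'(a)=-4.127e-01  a ← 119.994707 − (+2.275e-02/-4.127e-01) = 120.049827
iter 3: u=0.832571  f(a)=+1.637e-05  f'(a)=-4.121e-01  a ← 120.049827 − (+1.637e-05/-4.121e-01) = 120.049867
iter 4: u=0.832571  f(a)=+8.498e-12  f'(a)=-4.121e-01  a ← 120.049867 − (+8.498e-12/-4.121e-01) = 120.049867
converged: |Δa| < 1e-12 after 4 iterations
sag = a·(cosh(S/(2a)) − 1) = 120.049867·(cosh(0.832571) − 1) = 44.067395
T_max/T_min = cosh(S/(2a)) = 1.367076

a=120.050 sag=44.067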